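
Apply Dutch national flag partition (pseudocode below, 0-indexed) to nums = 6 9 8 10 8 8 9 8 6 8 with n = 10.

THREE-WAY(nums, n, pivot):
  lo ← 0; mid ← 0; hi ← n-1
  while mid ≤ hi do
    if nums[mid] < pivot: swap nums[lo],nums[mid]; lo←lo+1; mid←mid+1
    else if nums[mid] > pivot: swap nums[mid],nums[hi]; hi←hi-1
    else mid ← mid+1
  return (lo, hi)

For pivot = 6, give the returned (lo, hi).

pivot = 6; lo=0, mid=0, hi=9
nums[mid]=6=6: mid=1
nums[mid]=9>6: swap nums[1],nums[9]; hi=8 → 6 8 8 10 8 8 9 8 6 9
nums[mid]=8>6: swap nums[1],nums[8]; hi=7 → 6 6 8 10 8 8 9 8 8 9
nums[mid]=6=6: mid=2
nums[mid]=8>6: swap nums[2],nums[7]; hi=6 → 6 6 8 10 8 8 9 8 8 9
nums[mid]=8>6: swap nums[2],nums[6]; hi=5 → 6 6 9 10 8 8 8 8 8 9
nums[mid]=9>6: swap nums[2],nums[5]; hi=4 → 6 6 8 10 8 9 8 8 8 9
nums[mid]=8>6: swap nums[2],nums[4]; hi=3 → 6 6 8 10 8 9 8 8 8 9
nums[mid]=8>6: swap nums[2],nums[3]; hi=2 → 6 6 10 8 8 9 8 8 8 9
nums[mid]=10>6: swap nums[2],nums[2]; hi=1 → 6 6 10 8 8 9 8 8 8 9
end: lo=0, hi=1; nums = 6 6 10 8 8 9 8 8 8 9

(0, 1)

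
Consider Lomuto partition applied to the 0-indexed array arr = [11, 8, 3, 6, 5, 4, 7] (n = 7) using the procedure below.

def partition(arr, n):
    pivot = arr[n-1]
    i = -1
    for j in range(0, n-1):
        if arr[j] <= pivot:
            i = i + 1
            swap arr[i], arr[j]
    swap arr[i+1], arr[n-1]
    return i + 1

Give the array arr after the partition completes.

pivot = arr[6] = 7; i = -1
j=0: arr[0]=11 > 7 → no swap
j=1: arr[1]=8 > 7 → no swap
j=2: arr[2]=3 ≤ 7 → i=0, swap arr[0],arr[2] → [3, 8, 11, 6, 5, 4, 7]
j=3: arr[3]=6 ≤ 7 → i=1, swap arr[1],arr[3] → [3, 6, 11, 8, 5, 4, 7]
j=4: arr[4]=5 ≤ 7 → i=2, swap arr[2],arr[4] → [3, 6, 5, 8, 11, 4, 7]
j=5: arr[5]=4 ≤ 7 → i=3, swap arr[3],arr[5] → [3, 6, 5, 4, 11, 8, 7]
final swap arr[4],arr[6] → [3, 6, 5, 4, 7, 8, 11]; return 4

[3, 6, 5, 4, 7, 8, 11]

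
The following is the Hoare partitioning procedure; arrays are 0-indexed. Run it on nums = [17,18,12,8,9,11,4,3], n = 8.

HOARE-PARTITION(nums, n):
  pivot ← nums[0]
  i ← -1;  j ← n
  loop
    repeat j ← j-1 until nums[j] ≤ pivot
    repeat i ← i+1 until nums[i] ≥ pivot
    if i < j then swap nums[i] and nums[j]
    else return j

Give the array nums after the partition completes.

[3,4,12,8,9,11,18,17]

pivot=17
j stops at 7 (3), i stops at 0 (17); swap ⇒ [3,18,12,8,9,11,4,17]
j stops at 6 (4), i stops at 1 (18); swap ⇒ [3,4,12,8,9,11,18,17]
j stops at 5, i stops at 6; i≥j ⇒ return 5. nums=[3,4,12,8,9,11,18,17]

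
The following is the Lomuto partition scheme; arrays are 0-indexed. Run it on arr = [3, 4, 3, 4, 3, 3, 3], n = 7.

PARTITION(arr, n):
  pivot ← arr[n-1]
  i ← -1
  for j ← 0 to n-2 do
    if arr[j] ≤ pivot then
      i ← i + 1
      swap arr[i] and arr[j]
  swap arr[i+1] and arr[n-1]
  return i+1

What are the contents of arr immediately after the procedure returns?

pivot=3, i=-1
j=0: 3≤3, i=0, swap(0,0) ⇒ [3, 4, 3, 4, 3, 3, 3]
j=1: 4>3, skip
j=2: 3≤3, i=1, swap(1,2) ⇒ [3, 3, 4, 4, 3, 3, 3]
j=3: 4>3, skip
j=4: 3≤3, i=2, swap(2,4) ⇒ [3, 3, 3, 4, 4, 3, 3]
j=5: 3≤3, i=3, swap(3,5) ⇒ [3, 3, 3, 3, 4, 4, 3]
swap(4,6) ⇒ [3, 3, 3, 3, 3, 4, 4]; return 4

[3, 3, 3, 3, 3, 4, 4]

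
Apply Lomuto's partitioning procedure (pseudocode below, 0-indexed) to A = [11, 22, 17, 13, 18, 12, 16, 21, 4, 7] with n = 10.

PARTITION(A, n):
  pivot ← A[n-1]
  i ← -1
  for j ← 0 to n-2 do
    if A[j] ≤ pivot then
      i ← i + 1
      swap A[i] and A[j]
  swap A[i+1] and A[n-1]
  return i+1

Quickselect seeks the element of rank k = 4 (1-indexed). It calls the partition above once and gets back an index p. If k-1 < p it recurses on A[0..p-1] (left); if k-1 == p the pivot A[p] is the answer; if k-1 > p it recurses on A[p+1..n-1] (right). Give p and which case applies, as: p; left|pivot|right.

pivot = A[9] = 7; i = -1
j=0: A[0]=11 > 7 → no swap
j=1: A[1]=22 > 7 → no swap
j=2: A[2]=17 > 7 → no swap
j=3: A[3]=13 > 7 → no swap
j=4: A[4]=18 > 7 → no swap
j=5: A[5]=12 > 7 → no swap
j=6: A[6]=16 > 7 → no swap
j=7: A[7]=21 > 7 → no swap
j=8: A[8]=4 ≤ 7 → i=0, swap A[0],A[8] → [4, 22, 17, 13, 18, 12, 16, 21, 11, 7]
final swap A[1],A[9] → [4, 7, 17, 13, 18, 12, 16, 21, 11, 22]; return 1
p = 1; k-1 = 3 > 1 ⇒ right

1; right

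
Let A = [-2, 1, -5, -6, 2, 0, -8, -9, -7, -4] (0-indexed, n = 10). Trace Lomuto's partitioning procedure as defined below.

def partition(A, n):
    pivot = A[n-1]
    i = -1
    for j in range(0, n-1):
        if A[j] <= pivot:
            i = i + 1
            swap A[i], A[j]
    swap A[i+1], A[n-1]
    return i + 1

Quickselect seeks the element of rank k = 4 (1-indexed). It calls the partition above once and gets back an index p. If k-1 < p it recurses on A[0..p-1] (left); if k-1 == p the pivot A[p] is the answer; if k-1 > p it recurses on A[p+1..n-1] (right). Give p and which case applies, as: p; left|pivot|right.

pivot = A[9] = -4; i = -1
j=0: A[0]=-2 > -4 → no swap
j=1: A[1]=1 > -4 → no swap
j=2: A[2]=-5 ≤ -4 → i=0, swap A[0],A[2] → [-5, 1, -2, -6, 2, 0, -8, -9, -7, -4]
j=3: A[3]=-6 ≤ -4 → i=1, swap A[1],A[3] → [-5, -6, -2, 1, 2, 0, -8, -9, -7, -4]
j=4: A[4]=2 > -4 → no swap
j=5: A[5]=0 > -4 → no swap
j=6: A[6]=-8 ≤ -4 → i=2, swap A[2],A[6] → [-5, -6, -8, 1, 2, 0, -2, -9, -7, -4]
j=7: A[7]=-9 ≤ -4 → i=3, swap A[3],A[7] → [-5, -6, -8, -9, 2, 0, -2, 1, -7, -4]
j=8: A[8]=-7 ≤ -4 → i=4, swap A[4],A[8] → [-5, -6, -8, -9, -7, 0, -2, 1, 2, -4]
final swap A[5],A[9] → [-5, -6, -8, -9, -7, -4, -2, 1, 2, 0]; return 5
p = 5; k-1 = 3 < 5 ⇒ left

5; left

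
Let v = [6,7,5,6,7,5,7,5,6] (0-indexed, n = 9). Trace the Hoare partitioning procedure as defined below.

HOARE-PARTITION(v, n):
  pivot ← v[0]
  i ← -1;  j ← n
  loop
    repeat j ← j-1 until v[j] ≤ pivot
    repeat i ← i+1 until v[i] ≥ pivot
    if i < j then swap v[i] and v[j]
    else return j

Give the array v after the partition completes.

pivot=6
j stops at 8 (6), i stops at 0 (6); swap ⇒ [6,7,5,6,7,5,7,5,6]
j stops at 7 (5), i stops at 1 (7); swap ⇒ [6,5,5,6,7,5,7,7,6]
j stops at 5 (5), i stops at 3 (6); swap ⇒ [6,5,5,5,7,6,7,7,6]
j stops at 3, i stops at 4; i≥j ⇒ return 3. v=[6,5,5,5,7,6,7,7,6]

[6,5,5,5,7,6,7,7,6]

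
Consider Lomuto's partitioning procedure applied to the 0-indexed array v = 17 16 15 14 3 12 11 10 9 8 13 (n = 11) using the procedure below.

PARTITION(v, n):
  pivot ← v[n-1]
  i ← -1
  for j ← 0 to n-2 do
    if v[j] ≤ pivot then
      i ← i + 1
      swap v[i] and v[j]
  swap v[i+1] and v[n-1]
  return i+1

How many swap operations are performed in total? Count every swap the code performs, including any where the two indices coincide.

7

pivot = v[10] = 13; i = -1
j=0: v[0]=17 > 13 → no swap
j=1: v[1]=16 > 13 → no swap
j=2: v[2]=15 > 13 → no swap
j=3: v[3]=14 > 13 → no swap
j=4: v[4]=3 ≤ 13 → i=0, swap v[0],v[4] → 3 16 15 14 17 12 11 10 9 8 13
j=5: v[5]=12 ≤ 13 → i=1, swap v[1],v[5] → 3 12 15 14 17 16 11 10 9 8 13
j=6: v[6]=11 ≤ 13 → i=2, swap v[2],v[6] → 3 12 11 14 17 16 15 10 9 8 13
j=7: v[7]=10 ≤ 13 → i=3, swap v[3],v[7] → 3 12 11 10 17 16 15 14 9 8 13
j=8: v[8]=9 ≤ 13 → i=4, swap v[4],v[8] → 3 12 11 10 9 16 15 14 17 8 13
j=9: v[9]=8 ≤ 13 → i=5, swap v[5],v[9] → 3 12 11 10 9 8 15 14 17 16 13
final swap v[6],v[10] → 3 12 11 10 9 8 13 14 17 16 15; return 6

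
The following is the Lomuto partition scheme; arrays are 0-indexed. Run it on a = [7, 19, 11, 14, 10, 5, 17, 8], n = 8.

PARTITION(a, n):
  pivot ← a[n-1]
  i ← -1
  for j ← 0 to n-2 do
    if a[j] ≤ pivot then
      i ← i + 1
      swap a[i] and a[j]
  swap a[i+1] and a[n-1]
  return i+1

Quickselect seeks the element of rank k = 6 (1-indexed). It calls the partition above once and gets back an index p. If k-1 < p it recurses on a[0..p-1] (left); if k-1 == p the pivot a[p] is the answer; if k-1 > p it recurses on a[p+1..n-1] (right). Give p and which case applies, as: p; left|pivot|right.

2; right

pivot = a[7] = 8; i = -1
j=0: a[0]=7 ≤ 8 → i=0, swap a[0],a[0] (no change) → [7, 19, 11, 14, 10, 5, 17, 8]
j=1: a[1]=19 > 8 → no swap
j=2: a[2]=11 > 8 → no swap
j=3: a[3]=14 > 8 → no swap
j=4: a[4]=10 > 8 → no swap
j=5: a[5]=5 ≤ 8 → i=1, swap a[1],a[5] → [7, 5, 11, 14, 10, 19, 17, 8]
j=6: a[6]=17 > 8 → no swap
final swap a[2],a[7] → [7, 5, 8, 14, 10, 19, 17, 11]; return 2
p = 2; k-1 = 5 > 2 ⇒ right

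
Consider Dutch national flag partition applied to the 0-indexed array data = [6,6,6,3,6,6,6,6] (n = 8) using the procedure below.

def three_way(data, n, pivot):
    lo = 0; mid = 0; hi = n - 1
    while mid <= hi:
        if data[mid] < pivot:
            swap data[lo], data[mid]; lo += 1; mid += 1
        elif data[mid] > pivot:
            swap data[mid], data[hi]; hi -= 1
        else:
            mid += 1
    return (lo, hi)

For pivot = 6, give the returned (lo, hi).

pivot = 6; lo=0, mid=0, hi=7
data[mid]=6=6: mid=1
data[mid]=6=6: mid=2
data[mid]=6=6: mid=3
data[mid]=3<6: swap data[0],data[3]; lo=1,mid=4 → [3,6,6,6,6,6,6,6]
data[mid]=6=6: mid=5
data[mid]=6=6: mid=6
data[mid]=6=6: mid=7
data[mid]=6=6: mid=8
end: lo=1, hi=7; data = [3,6,6,6,6,6,6,6]

(1, 7)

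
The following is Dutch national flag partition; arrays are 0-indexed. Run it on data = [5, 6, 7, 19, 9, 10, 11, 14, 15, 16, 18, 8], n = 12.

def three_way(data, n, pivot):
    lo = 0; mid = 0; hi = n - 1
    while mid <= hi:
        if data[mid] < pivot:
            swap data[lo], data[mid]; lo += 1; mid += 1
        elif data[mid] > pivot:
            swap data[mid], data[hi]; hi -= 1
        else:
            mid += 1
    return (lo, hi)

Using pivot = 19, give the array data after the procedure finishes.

[5, 6, 7, 9, 10, 11, 14, 15, 16, 18, 8, 19]

pivot = 19; lo=0, mid=0, hi=11
data[mid]=5<19: swap data[0],data[0]; lo=1,mid=1 → [5, 6, 7, 19, 9, 10, 11, 14, 15, 16, 18, 8]
data[mid]=6<19: swap data[1],data[1]; lo=2,mid=2 → [5, 6, 7, 19, 9, 10, 11, 14, 15, 16, 18, 8]
data[mid]=7<19: swap data[2],data[2]; lo=3,mid=3 → [5, 6, 7, 19, 9, 10, 11, 14, 15, 16, 18, 8]
data[mid]=19=19: mid=4
data[mid]=9<19: swap data[3],data[4]; lo=4,mid=5 → [5, 6, 7, 9, 19, 10, 11, 14, 15, 16, 18, 8]
data[mid]=10<19: swap data[4],data[5]; lo=5,mid=6 → [5, 6, 7, 9, 10, 19, 11, 14, 15, 16, 18, 8]
data[mid]=11<19: swap data[5],data[6]; lo=6,mid=7 → [5, 6, 7, 9, 10, 11, 19, 14, 15, 16, 18, 8]
data[mid]=14<19: swap data[6],data[7]; lo=7,mid=8 → [5, 6, 7, 9, 10, 11, 14, 19, 15, 16, 18, 8]
data[mid]=15<19: swap data[7],data[8]; lo=8,mid=9 → [5, 6, 7, 9, 10, 11, 14, 15, 19, 16, 18, 8]
data[mid]=16<19: swap data[8],data[9]; lo=9,mid=10 → [5, 6, 7, 9, 10, 11, 14, 15, 16, 19, 18, 8]
data[mid]=18<19: swap data[9],data[10]; lo=10,mid=11 → [5, 6, 7, 9, 10, 11, 14, 15, 16, 18, 19, 8]
data[mid]=8<19: swap data[10],data[11]; lo=11,mid=12 → [5, 6, 7, 9, 10, 11, 14, 15, 16, 18, 8, 19]
end: lo=11, hi=11; data = [5, 6, 7, 9, 10, 11, 14, 15, 16, 18, 8, 19]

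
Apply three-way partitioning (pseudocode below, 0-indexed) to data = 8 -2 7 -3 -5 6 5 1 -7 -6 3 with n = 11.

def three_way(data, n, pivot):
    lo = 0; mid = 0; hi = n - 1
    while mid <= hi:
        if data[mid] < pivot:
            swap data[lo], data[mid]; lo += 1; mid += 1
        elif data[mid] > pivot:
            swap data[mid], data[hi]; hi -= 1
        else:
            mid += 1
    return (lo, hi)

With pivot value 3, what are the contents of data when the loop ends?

lo=0 mid=0 hi=10
8>3: swap(0,10), hi=9 ⇒ 3 -2 7 -3 -5 6 5 1 -7 -6 8
3=3: mid=1
-2<3: swap(0,1), lo=1 mid=2 ⇒ -2 3 7 -3 -5 6 5 1 -7 -6 8
7>3: swap(2,9), hi=8 ⇒ -2 3 -6 -3 -5 6 5 1 -7 7 8
-6<3: swap(1,2), lo=2 mid=3 ⇒ -2 -6 3 -3 -5 6 5 1 -7 7 8
-3<3: swap(2,3), lo=3 mid=4 ⇒ -2 -6 -3 3 -5 6 5 1 -7 7 8
-5<3: swap(3,4), lo=4 mid=5 ⇒ -2 -6 -3 -5 3 6 5 1 -7 7 8
6>3: swap(5,8), hi=7 ⇒ -2 -6 -3 -5 3 -7 5 1 6 7 8
-7<3: swap(4,5), lo=5 mid=6 ⇒ -2 -6 -3 -5 -7 3 5 1 6 7 8
5>3: swap(6,7), hi=6 ⇒ -2 -6 -3 -5 -7 3 1 5 6 7 8
1<3: swap(5,6), lo=6 mid=7 ⇒ -2 -6 -3 -5 -7 1 3 5 6 7 8
done. lo=6 hi=6; data=-2 -6 -3 -5 -7 1 3 5 6 7 8

-2 -6 -3 -5 -7 1 3 5 6 7 8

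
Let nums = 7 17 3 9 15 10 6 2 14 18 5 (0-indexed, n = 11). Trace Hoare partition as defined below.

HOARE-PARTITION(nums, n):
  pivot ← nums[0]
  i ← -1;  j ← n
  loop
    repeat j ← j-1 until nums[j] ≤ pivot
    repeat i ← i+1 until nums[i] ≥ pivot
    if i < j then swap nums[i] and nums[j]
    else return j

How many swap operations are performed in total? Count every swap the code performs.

pivot = nums[0] = 7; i = -1, j = 11
j→10 (nums[10]=5≤7), i→0 (nums[0]=7≥7); i<j, swap → 5 17 3 9 15 10 6 2 14 18 7
j→7 (nums[7]=2≤7), i→1 (nums[1]=17≥7); i<j, swap → 5 2 3 9 15 10 6 17 14 18 7
j→6 (nums[6]=6≤7), i→3 (nums[3]=9≥7); i<j, swap → 5 2 3 6 15 10 9 17 14 18 7
j→3, i→4; i≥j, return j=3. nums = 5 2 3 6 15 10 9 17 14 18 7

3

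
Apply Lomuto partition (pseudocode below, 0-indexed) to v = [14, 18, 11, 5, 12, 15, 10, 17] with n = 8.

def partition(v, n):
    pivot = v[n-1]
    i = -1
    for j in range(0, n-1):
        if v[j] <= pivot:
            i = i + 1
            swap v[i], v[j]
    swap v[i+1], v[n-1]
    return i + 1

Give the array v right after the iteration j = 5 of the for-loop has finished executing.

[14, 11, 5, 12, 15, 18, 10, 17]

pivot = v[7] = 17; i = -1
j=0: v[0]=14 ≤ 17 → i=0, swap v[0],v[0] (no change) → [14, 18, 11, 5, 12, 15, 10, 17]
j=1: v[1]=18 > 17 → no swap
j=2: v[2]=11 ≤ 17 → i=1, swap v[1],v[2] → [14, 11, 18, 5, 12, 15, 10, 17]
j=3: v[3]=5 ≤ 17 → i=2, swap v[2],v[3] → [14, 11, 5, 18, 12, 15, 10, 17]
j=4: v[4]=12 ≤ 17 → i=3, swap v[3],v[4] → [14, 11, 5, 12, 18, 15, 10, 17]
j=5: v[5]=15 ≤ 17 → i=4, swap v[4],v[5] → [14, 11, 5, 12, 15, 18, 10, 17]
(after j=5) v = [14, 11, 5, 12, 15, 18, 10, 17]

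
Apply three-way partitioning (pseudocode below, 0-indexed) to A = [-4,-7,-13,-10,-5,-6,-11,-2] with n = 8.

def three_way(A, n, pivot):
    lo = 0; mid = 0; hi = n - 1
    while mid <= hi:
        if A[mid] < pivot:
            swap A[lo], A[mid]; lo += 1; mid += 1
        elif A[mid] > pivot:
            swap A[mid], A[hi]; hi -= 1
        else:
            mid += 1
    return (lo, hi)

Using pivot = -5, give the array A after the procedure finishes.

[-11,-7,-13,-10,-6,-5,-2,-4]

lo=0 mid=0 hi=7
-4>-5: swap(0,7), hi=6 ⇒ [-2,-7,-13,-10,-5,-6,-11,-4]
-2>-5: swap(0,6), hi=5 ⇒ [-11,-7,-13,-10,-5,-6,-2,-4]
-11<-5: swap(0,0), lo=1 mid=1 ⇒ [-11,-7,-13,-10,-5,-6,-2,-4]
-7<-5: swap(1,1), lo=2 mid=2 ⇒ [-11,-7,-13,-10,-5,-6,-2,-4]
-13<-5: swap(2,2), lo=3 mid=3 ⇒ [-11,-7,-13,-10,-5,-6,-2,-4]
-10<-5: swap(3,3), lo=4 mid=4 ⇒ [-11,-7,-13,-10,-5,-6,-2,-4]
-5=-5: mid=5
-6<-5: swap(4,5), lo=5 mid=6 ⇒ [-11,-7,-13,-10,-6,-5,-2,-4]
done. lo=5 hi=5; A=[-11,-7,-13,-10,-6,-5,-2,-4]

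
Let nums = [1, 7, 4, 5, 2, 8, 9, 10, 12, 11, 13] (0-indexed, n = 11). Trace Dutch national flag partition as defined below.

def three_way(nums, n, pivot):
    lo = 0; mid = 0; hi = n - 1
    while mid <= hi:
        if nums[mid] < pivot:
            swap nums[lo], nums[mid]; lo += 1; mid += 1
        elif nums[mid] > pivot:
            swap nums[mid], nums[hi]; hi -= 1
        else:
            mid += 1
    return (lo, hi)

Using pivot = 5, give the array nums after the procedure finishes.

lo=0 mid=0 hi=10
1<5: swap(0,0), lo=1 mid=1 ⇒ [1, 7, 4, 5, 2, 8, 9, 10, 12, 11, 13]
7>5: swap(1,10), hi=9 ⇒ [1, 13, 4, 5, 2, 8, 9, 10, 12, 11, 7]
13>5: swap(1,9), hi=8 ⇒ [1, 11, 4, 5, 2, 8, 9, 10, 12, 13, 7]
11>5: swap(1,8), hi=7 ⇒ [1, 12, 4, 5, 2, 8, 9, 10, 11, 13, 7]
12>5: swap(1,7), hi=6 ⇒ [1, 10, 4, 5, 2, 8, 9, 12, 11, 13, 7]
10>5: swap(1,6), hi=5 ⇒ [1, 9, 4, 5, 2, 8, 10, 12, 11, 13, 7]
9>5: swap(1,5), hi=4 ⇒ [1, 8, 4, 5, 2, 9, 10, 12, 11, 13, 7]
8>5: swap(1,4), hi=3 ⇒ [1, 2, 4, 5, 8, 9, 10, 12, 11, 13, 7]
2<5: swap(1,1), lo=2 mid=2 ⇒ [1, 2, 4, 5, 8, 9, 10, 12, 11, 13, 7]
4<5: swap(2,2), lo=3 mid=3 ⇒ [1, 2, 4, 5, 8, 9, 10, 12, 11, 13, 7]
5=5: mid=4
done. lo=3 hi=3; nums=[1, 2, 4, 5, 8, 9, 10, 12, 11, 13, 7]

[1, 2, 4, 5, 8, 9, 10, 12, 11, 13, 7]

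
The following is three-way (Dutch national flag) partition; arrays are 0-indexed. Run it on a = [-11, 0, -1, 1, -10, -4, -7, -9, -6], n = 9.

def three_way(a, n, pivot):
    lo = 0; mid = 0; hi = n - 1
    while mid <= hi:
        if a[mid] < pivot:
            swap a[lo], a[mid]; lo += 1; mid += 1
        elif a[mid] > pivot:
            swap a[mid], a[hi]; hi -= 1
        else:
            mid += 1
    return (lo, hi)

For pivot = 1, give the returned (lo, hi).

lo=0 mid=0 hi=8
-11<1: swap(0,0), lo=1 mid=1 ⇒ [-11, 0, -1, 1, -10, -4, -7, -9, -6]
0<1: swap(1,1), lo=2 mid=2 ⇒ [-11, 0, -1, 1, -10, -4, -7, -9, -6]
-1<1: swap(2,2), lo=3 mid=3 ⇒ [-11, 0, -1, 1, -10, -4, -7, -9, -6]
1=1: mid=4
-10<1: swap(3,4), lo=4 mid=5 ⇒ [-11, 0, -1, -10, 1, -4, -7, -9, -6]
-4<1: swap(4,5), lo=5 mid=6 ⇒ [-11, 0, -1, -10, -4, 1, -7, -9, -6]
-7<1: swap(5,6), lo=6 mid=7 ⇒ [-11, 0, -1, -10, -4, -7, 1, -9, -6]
-9<1: swap(6,7), lo=7 mid=8 ⇒ [-11, 0, -1, -10, -4, -7, -9, 1, -6]
-6<1: swap(7,8), lo=8 mid=9 ⇒ [-11, 0, -1, -10, -4, -7, -9, -6, 1]
done. lo=8 hi=8; a=[-11, 0, -1, -10, -4, -7, -9, -6, 1]

(8, 8)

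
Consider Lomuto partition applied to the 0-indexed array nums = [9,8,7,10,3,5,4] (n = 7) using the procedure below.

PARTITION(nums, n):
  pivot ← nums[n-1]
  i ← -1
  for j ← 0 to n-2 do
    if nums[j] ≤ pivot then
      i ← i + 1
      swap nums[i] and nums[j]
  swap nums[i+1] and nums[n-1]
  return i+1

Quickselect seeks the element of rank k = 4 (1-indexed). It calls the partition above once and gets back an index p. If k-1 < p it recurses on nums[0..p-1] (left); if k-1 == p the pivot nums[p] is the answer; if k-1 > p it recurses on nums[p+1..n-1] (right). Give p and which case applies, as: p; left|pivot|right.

pivot = nums[6] = 4; i = -1
j=0: nums[0]=9 > 4 → no swap
j=1: nums[1]=8 > 4 → no swap
j=2: nums[2]=7 > 4 → no swap
j=3: nums[3]=10 > 4 → no swap
j=4: nums[4]=3 ≤ 4 → i=0, swap nums[0],nums[4] → [3,8,7,10,9,5,4]
j=5: nums[5]=5 > 4 → no swap
final swap nums[1],nums[6] → [3,4,7,10,9,5,8]; return 1
p = 1; k-1 = 3 > 1 ⇒ right

1; right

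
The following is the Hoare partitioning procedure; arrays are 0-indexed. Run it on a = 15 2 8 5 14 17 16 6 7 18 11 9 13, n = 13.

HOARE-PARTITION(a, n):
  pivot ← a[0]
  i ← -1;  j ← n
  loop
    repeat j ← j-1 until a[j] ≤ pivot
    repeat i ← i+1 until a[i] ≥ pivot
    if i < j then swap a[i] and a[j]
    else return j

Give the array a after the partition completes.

pivot = a[0] = 15; i = -1, j = 13
j→12 (a[12]=13≤15), i→0 (a[0]=15≥15); i<j, swap → 13 2 8 5 14 17 16 6 7 18 11 9 15
j→11 (a[11]=9≤15), i→5 (a[5]=17≥15); i<j, swap → 13 2 8 5 14 9 16 6 7 18 11 17 15
j→10 (a[10]=11≤15), i→6 (a[6]=16≥15); i<j, swap → 13 2 8 5 14 9 11 6 7 18 16 17 15
j→8, i→9; i≥j, return j=8. a = 13 2 8 5 14 9 11 6 7 18 16 17 15

13 2 8 5 14 9 11 6 7 18 16 17 15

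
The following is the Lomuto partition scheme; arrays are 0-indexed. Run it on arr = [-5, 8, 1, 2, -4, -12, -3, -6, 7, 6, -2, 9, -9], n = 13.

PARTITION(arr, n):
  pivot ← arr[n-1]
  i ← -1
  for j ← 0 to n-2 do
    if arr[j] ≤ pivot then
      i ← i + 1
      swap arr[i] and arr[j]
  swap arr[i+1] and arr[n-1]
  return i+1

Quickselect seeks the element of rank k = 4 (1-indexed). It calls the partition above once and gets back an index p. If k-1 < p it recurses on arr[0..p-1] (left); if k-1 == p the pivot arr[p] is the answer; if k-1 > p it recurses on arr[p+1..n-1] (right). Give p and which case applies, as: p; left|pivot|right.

pivot=-9, i=-1
j=0: -5>-9, skip
j=1: 8>-9, skip
j=2: 1>-9, skip
j=3: 2>-9, skip
j=4: -4>-9, skip
j=5: -12≤-9, i=0, swap(0,5) ⇒ [-12, 8, 1, 2, -4, -5, -3, -6, 7, 6, -2, 9, -9]
j=6: -3>-9, skip
j=7: -6>-9, skip
j=8: 7>-9, skip
j=9: 6>-9, skip
j=10: -2>-9, skip
j=11: 9>-9, skip
swap(1,12) ⇒ [-12, -9, 1, 2, -4, -5, -3, -6, 7, 6, -2, 9, 8]; return 1
p = 1; k-1 = 3 > 1 ⇒ right

1; right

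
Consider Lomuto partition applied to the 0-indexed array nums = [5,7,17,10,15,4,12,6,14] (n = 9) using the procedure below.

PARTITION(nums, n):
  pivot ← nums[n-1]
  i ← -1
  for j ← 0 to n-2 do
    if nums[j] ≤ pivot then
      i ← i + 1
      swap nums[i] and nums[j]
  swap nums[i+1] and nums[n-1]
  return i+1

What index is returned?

6

pivot=14, i=-1
j=0: 5≤14, i=0, swap(0,0) ⇒ [5,7,17,10,15,4,12,6,14]
j=1: 7≤14, i=1, swap(1,1) ⇒ [5,7,17,10,15,4,12,6,14]
j=2: 17>14, skip
j=3: 10≤14, i=2, swap(2,3) ⇒ [5,7,10,17,15,4,12,6,14]
j=4: 15>14, skip
j=5: 4≤14, i=3, swap(3,5) ⇒ [5,7,10,4,15,17,12,6,14]
j=6: 12≤14, i=4, swap(4,6) ⇒ [5,7,10,4,12,17,15,6,14]
j=7: 6≤14, i=5, swap(5,7) ⇒ [5,7,10,4,12,6,15,17,14]
swap(6,8) ⇒ [5,7,10,4,12,6,14,17,15]; return 6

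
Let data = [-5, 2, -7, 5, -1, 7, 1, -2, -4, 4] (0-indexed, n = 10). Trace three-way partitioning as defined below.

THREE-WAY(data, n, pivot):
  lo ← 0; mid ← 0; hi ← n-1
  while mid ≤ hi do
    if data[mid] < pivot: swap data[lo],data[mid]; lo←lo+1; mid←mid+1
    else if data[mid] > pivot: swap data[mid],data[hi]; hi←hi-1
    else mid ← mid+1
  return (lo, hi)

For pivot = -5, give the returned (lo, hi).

(1, 1)

pivot = -5; lo=0, mid=0, hi=9
data[mid]=-5=-5: mid=1
data[mid]=2>-5: swap data[1],data[9]; hi=8 → [-5, 4, -7, 5, -1, 7, 1, -2, -4, 2]
data[mid]=4>-5: swap data[1],data[8]; hi=7 → [-5, -4, -7, 5, -1, 7, 1, -2, 4, 2]
data[mid]=-4>-5: swap data[1],data[7]; hi=6 → [-5, -2, -7, 5, -1, 7, 1, -4, 4, 2]
data[mid]=-2>-5: swap data[1],data[6]; hi=5 → [-5, 1, -7, 5, -1, 7, -2, -4, 4, 2]
data[mid]=1>-5: swap data[1],data[5]; hi=4 → [-5, 7, -7, 5, -1, 1, -2, -4, 4, 2]
data[mid]=7>-5: swap data[1],data[4]; hi=3 → [-5, -1, -7, 5, 7, 1, -2, -4, 4, 2]
data[mid]=-1>-5: swap data[1],data[3]; hi=2 → [-5, 5, -7, -1, 7, 1, -2, -4, 4, 2]
data[mid]=5>-5: swap data[1],data[2]; hi=1 → [-5, -7, 5, -1, 7, 1, -2, -4, 4, 2]
data[mid]=-7<-5: swap data[0],data[1]; lo=1,mid=2 → [-7, -5, 5, -1, 7, 1, -2, -4, 4, 2]
end: lo=1, hi=1; data = [-7, -5, 5, -1, 7, 1, -2, -4, 4, 2]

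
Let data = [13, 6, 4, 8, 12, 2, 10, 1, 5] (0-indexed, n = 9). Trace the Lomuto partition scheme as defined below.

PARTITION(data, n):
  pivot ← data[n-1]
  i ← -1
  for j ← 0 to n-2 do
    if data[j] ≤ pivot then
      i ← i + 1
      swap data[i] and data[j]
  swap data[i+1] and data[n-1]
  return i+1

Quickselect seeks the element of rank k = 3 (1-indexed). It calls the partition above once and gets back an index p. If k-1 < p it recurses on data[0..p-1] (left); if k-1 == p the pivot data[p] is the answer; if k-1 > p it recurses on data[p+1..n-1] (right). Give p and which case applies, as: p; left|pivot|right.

pivot = data[8] = 5; i = -1
j=0: data[0]=13 > 5 → no swap
j=1: data[1]=6 > 5 → no swap
j=2: data[2]=4 ≤ 5 → i=0, swap data[0],data[2] → [4, 6, 13, 8, 12, 2, 10, 1, 5]
j=3: data[3]=8 > 5 → no swap
j=4: data[4]=12 > 5 → no swap
j=5: data[5]=2 ≤ 5 → i=1, swap data[1],data[5] → [4, 2, 13, 8, 12, 6, 10, 1, 5]
j=6: data[6]=10 > 5 → no swap
j=7: data[7]=1 ≤ 5 → i=2, swap data[2],data[7] → [4, 2, 1, 8, 12, 6, 10, 13, 5]
final swap data[3],data[8] → [4, 2, 1, 5, 12, 6, 10, 13, 8]; return 3
p = 3; k-1 = 2 < 3 ⇒ left

3; left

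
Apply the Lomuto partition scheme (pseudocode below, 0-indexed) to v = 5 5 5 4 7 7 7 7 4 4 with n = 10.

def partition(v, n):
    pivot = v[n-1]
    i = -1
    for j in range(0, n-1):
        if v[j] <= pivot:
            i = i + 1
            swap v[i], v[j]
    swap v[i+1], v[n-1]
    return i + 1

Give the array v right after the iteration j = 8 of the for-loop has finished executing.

pivot=4, i=-1
j=0: 5>4, skip
j=1: 5>4, skip
j=2: 5>4, skip
j=3: 4≤4, i=0, swap(0,3) ⇒ 4 5 5 5 7 7 7 7 4 4
j=4: 7>4, skip
j=5: 7>4, skip
j=6: 7>4, skip
j=7: 7>4, skip
j=8: 4≤4, i=1, swap(1,8) ⇒ 4 4 5 5 7 7 7 7 5 4
(after j=8) v = 4 4 5 5 7 7 7 7 5 4

4 4 5 5 7 7 7 7 5 4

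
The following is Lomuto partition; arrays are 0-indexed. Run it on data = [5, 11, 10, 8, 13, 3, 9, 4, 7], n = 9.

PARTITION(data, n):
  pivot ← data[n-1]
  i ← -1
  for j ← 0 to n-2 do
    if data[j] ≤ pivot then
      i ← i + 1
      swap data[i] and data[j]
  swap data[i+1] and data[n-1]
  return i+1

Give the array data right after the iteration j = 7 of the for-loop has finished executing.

[5, 3, 4, 8, 13, 11, 9, 10, 7]

pivot = data[8] = 7; i = -1
j=0: data[0]=5 ≤ 7 → i=0, swap data[0],data[0] (no change) → [5, 11, 10, 8, 13, 3, 9, 4, 7]
j=1: data[1]=11 > 7 → no swap
j=2: data[2]=10 > 7 → no swap
j=3: data[3]=8 > 7 → no swap
j=4: data[4]=13 > 7 → no swap
j=5: data[5]=3 ≤ 7 → i=1, swap data[1],data[5] → [5, 3, 10, 8, 13, 11, 9, 4, 7]
j=6: data[6]=9 > 7 → no swap
j=7: data[7]=4 ≤ 7 → i=2, swap data[2],data[7] → [5, 3, 4, 8, 13, 11, 9, 10, 7]
(after j=7) data = [5, 3, 4, 8, 13, 11, 9, 10, 7]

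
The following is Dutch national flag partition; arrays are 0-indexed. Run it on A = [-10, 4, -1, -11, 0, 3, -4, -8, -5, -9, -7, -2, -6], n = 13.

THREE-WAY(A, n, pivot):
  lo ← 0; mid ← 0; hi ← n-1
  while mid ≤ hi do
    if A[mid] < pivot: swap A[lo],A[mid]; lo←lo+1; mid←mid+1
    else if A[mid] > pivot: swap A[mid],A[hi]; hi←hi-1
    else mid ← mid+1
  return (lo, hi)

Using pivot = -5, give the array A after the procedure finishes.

pivot = -5; lo=0, mid=0, hi=12
A[mid]=-10<-5: swap A[0],A[0]; lo=1,mid=1 → [-10, 4, -1, -11, 0, 3, -4, -8, -5, -9, -7, -2, -6]
A[mid]=4>-5: swap A[1],A[12]; hi=11 → [-10, -6, -1, -11, 0, 3, -4, -8, -5, -9, -7, -2, 4]
A[mid]=-6<-5: swap A[1],A[1]; lo=2,mid=2 → [-10, -6, -1, -11, 0, 3, -4, -8, -5, -9, -7, -2, 4]
A[mid]=-1>-5: swap A[2],A[11]; hi=10 → [-10, -6, -2, -11, 0, 3, -4, -8, -5, -9, -7, -1, 4]
A[mid]=-2>-5: swap A[2],A[10]; hi=9 → [-10, -6, -7, -11, 0, 3, -4, -8, -5, -9, -2, -1, 4]
A[mid]=-7<-5: swap A[2],A[2]; lo=3,mid=3 → [-10, -6, -7, -11, 0, 3, -4, -8, -5, -9, -2, -1, 4]
A[mid]=-11<-5: swap A[3],A[3]; lo=4,mid=4 → [-10, -6, -7, -11, 0, 3, -4, -8, -5, -9, -2, -1, 4]
A[mid]=0>-5: swap A[4],A[9]; hi=8 → [-10, -6, -7, -11, -9, 3, -4, -8, -5, 0, -2, -1, 4]
A[mid]=-9<-5: swap A[4],A[4]; lo=5,mid=5 → [-10, -6, -7, -11, -9, 3, -4, -8, -5, 0, -2, -1, 4]
A[mid]=3>-5: swap A[5],A[8]; hi=7 → [-10, -6, -7, -11, -9, -5, -4, -8, 3, 0, -2, -1, 4]
A[mid]=-5=-5: mid=6
A[mid]=-4>-5: swap A[6],A[7]; hi=6 → [-10, -6, -7, -11, -9, -5, -8, -4, 3, 0, -2, -1, 4]
A[mid]=-8<-5: swap A[5],A[6]; lo=6,mid=7 → [-10, -6, -7, -11, -9, -8, -5, -4, 3, 0, -2, -1, 4]
end: lo=6, hi=6; A = [-10, -6, -7, -11, -9, -8, -5, -4, 3, 0, -2, -1, 4]

[-10, -6, -7, -11, -9, -8, -5, -4, 3, 0, -2, -1, 4]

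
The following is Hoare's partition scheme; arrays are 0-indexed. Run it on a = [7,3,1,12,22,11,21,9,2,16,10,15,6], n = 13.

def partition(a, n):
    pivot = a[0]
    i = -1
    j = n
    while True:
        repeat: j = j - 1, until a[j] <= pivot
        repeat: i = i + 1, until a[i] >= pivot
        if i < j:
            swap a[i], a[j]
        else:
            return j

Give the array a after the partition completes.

pivot = a[0] = 7; i = -1, j = 13
j→12 (a[12]=6≤7), i→0 (a[0]=7≥7); i<j, swap → [6,3,1,12,22,11,21,9,2,16,10,15,7]
j→8 (a[8]=2≤7), i→3 (a[3]=12≥7); i<j, swap → [6,3,1,2,22,11,21,9,12,16,10,15,7]
j→3, i→4; i≥j, return j=3. a = [6,3,1,2,22,11,21,9,12,16,10,15,7]

[6,3,1,2,22,11,21,9,12,16,10,15,7]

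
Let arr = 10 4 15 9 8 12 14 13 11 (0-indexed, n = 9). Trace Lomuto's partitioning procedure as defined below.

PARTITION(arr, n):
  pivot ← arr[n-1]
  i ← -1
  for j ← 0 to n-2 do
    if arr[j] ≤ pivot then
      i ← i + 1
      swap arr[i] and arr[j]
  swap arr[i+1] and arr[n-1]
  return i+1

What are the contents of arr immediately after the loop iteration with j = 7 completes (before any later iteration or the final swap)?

pivot = arr[8] = 11; i = -1
j=0: arr[0]=10 ≤ 11 → i=0, swap arr[0],arr[0] (no change) → 10 4 15 9 8 12 14 13 11
j=1: arr[1]=4 ≤ 11 → i=1, swap arr[1],arr[1] (no change) → 10 4 15 9 8 12 14 13 11
j=2: arr[2]=15 > 11 → no swap
j=3: arr[3]=9 ≤ 11 → i=2, swap arr[2],arr[3] → 10 4 9 15 8 12 14 13 11
j=4: arr[4]=8 ≤ 11 → i=3, swap arr[3],arr[4] → 10 4 9 8 15 12 14 13 11
j=5: arr[5]=12 > 11 → no swap
j=6: arr[6]=14 > 11 → no swap
j=7: arr[7]=13 > 11 → no swap
(after j=7) arr = 10 4 9 8 15 12 14 13 11

10 4 9 8 15 12 14 13 11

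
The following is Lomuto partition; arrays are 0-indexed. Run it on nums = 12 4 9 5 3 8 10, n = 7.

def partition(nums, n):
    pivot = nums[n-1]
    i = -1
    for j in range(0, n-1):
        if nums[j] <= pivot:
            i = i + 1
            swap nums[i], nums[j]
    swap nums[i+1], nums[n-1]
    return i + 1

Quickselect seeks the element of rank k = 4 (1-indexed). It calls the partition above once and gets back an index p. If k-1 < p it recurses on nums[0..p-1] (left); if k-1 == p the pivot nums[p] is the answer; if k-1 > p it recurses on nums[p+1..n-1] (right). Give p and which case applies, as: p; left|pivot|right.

pivot = nums[6] = 10; i = -1
j=0: nums[0]=12 > 10 → no swap
j=1: nums[1]=4 ≤ 10 → i=0, swap nums[0],nums[1] → 4 12 9 5 3 8 10
j=2: nums[2]=9 ≤ 10 → i=1, swap nums[1],nums[2] → 4 9 12 5 3 8 10
j=3: nums[3]=5 ≤ 10 → i=2, swap nums[2],nums[3] → 4 9 5 12 3 8 10
j=4: nums[4]=3 ≤ 10 → i=3, swap nums[3],nums[4] → 4 9 5 3 12 8 10
j=5: nums[5]=8 ≤ 10 → i=4, swap nums[4],nums[5] → 4 9 5 3 8 12 10
final swap nums[5],nums[6] → 4 9 5 3 8 10 12; return 5
p = 5; k-1 = 3 < 5 ⇒ left

5; left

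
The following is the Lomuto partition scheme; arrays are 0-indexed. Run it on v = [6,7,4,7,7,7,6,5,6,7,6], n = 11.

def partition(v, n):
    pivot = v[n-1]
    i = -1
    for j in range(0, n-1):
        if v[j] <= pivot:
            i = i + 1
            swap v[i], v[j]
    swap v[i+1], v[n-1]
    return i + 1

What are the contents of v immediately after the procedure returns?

pivot = v[10] = 6; i = -1
j=0: v[0]=6 ≤ 6 → i=0, swap v[0],v[0] (no change) → [6,7,4,7,7,7,6,5,6,7,6]
j=1: v[1]=7 > 6 → no swap
j=2: v[2]=4 ≤ 6 → i=1, swap v[1],v[2] → [6,4,7,7,7,7,6,5,6,7,6]
j=3: v[3]=7 > 6 → no swap
j=4: v[4]=7 > 6 → no swap
j=5: v[5]=7 > 6 → no swap
j=6: v[6]=6 ≤ 6 → i=2, swap v[2],v[6] → [6,4,6,7,7,7,7,5,6,7,6]
j=7: v[7]=5 ≤ 6 → i=3, swap v[3],v[7] → [6,4,6,5,7,7,7,7,6,7,6]
j=8: v[8]=6 ≤ 6 → i=4, swap v[4],v[8] → [6,4,6,5,6,7,7,7,7,7,6]
j=9: v[9]=7 > 6 → no swap
final swap v[5],v[10] → [6,4,6,5,6,6,7,7,7,7,7]; return 5

[6,4,6,5,6,6,7,7,7,7,7]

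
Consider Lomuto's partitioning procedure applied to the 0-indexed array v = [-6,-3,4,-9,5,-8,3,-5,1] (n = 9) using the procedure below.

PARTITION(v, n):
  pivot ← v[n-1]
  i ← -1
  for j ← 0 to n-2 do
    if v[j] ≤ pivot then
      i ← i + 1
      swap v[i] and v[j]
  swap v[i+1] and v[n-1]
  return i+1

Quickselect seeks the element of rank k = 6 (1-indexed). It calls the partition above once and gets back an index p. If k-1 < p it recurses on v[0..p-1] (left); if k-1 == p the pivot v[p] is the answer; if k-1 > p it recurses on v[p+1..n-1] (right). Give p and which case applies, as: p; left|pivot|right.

5; pivot

pivot=1, i=-1
j=0: -6≤1, i=0, swap(0,0) ⇒ [-6,-3,4,-9,5,-8,3,-5,1]
j=1: -3≤1, i=1, swap(1,1) ⇒ [-6,-3,4,-9,5,-8,3,-5,1]
j=2: 4>1, skip
j=3: -9≤1, i=2, swap(2,3) ⇒ [-6,-3,-9,4,5,-8,3,-5,1]
j=4: 5>1, skip
j=5: -8≤1, i=3, swap(3,5) ⇒ [-6,-3,-9,-8,5,4,3,-5,1]
j=6: 3>1, skip
j=7: -5≤1, i=4, swap(4,7) ⇒ [-6,-3,-9,-8,-5,4,3,5,1]
swap(5,8) ⇒ [-6,-3,-9,-8,-5,1,3,5,4]; return 5
p = 5; k-1 = 5 == 5 ⇒ pivot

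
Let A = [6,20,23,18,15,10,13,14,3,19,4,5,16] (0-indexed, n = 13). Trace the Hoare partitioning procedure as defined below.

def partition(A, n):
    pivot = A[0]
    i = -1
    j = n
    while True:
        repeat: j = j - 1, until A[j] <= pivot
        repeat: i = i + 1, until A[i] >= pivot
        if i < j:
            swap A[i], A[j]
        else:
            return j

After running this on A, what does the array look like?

pivot = A[0] = 6; i = -1, j = 13
j→11 (A[11]=5≤6), i→0 (A[0]=6≥6); i<j, swap → [5,20,23,18,15,10,13,14,3,19,4,6,16]
j→10 (A[10]=4≤6), i→1 (A[1]=20≥6); i<j, swap → [5,4,23,18,15,10,13,14,3,19,20,6,16]
j→8 (A[8]=3≤6), i→2 (A[2]=23≥6); i<j, swap → [5,4,3,18,15,10,13,14,23,19,20,6,16]
j→2, i→3; i≥j, return j=2. A = [5,4,3,18,15,10,13,14,23,19,20,6,16]

[5,4,3,18,15,10,13,14,23,19,20,6,16]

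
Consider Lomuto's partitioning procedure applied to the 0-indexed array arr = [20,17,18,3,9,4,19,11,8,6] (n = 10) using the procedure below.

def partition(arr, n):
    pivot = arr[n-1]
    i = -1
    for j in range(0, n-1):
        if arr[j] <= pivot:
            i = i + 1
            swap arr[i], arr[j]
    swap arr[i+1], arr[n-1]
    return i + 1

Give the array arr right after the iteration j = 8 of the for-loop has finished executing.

[3,4,18,20,9,17,19,11,8,6]

pivot=6, i=-1
j=0: 20>6, skip
j=1: 17>6, skip
j=2: 18>6, skip
j=3: 3≤6, i=0, swap(0,3) ⇒ [3,17,18,20,9,4,19,11,8,6]
j=4: 9>6, skip
j=5: 4≤6, i=1, swap(1,5) ⇒ [3,4,18,20,9,17,19,11,8,6]
j=6: 19>6, skip
j=7: 11>6, skip
j=8: 8>6, skip
(after j=8) arr = [3,4,18,20,9,17,19,11,8,6]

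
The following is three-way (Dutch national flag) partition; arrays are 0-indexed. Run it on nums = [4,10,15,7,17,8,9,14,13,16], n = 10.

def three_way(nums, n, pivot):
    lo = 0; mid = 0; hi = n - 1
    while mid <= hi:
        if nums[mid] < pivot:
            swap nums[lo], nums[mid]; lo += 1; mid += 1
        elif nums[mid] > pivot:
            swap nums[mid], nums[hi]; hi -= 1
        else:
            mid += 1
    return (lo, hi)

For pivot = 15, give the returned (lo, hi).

(7, 7)

lo=0 mid=0 hi=9
4<15: swap(0,0), lo=1 mid=1 ⇒ [4,10,15,7,17,8,9,14,13,16]
10<15: swap(1,1), lo=2 mid=2 ⇒ [4,10,15,7,17,8,9,14,13,16]
15=15: mid=3
7<15: swap(2,3), lo=3 mid=4 ⇒ [4,10,7,15,17,8,9,14,13,16]
17>15: swap(4,9), hi=8 ⇒ [4,10,7,15,16,8,9,14,13,17]
16>15: swap(4,8), hi=7 ⇒ [4,10,7,15,13,8,9,14,16,17]
13<15: swap(3,4), lo=4 mid=5 ⇒ [4,10,7,13,15,8,9,14,16,17]
8<15: swap(4,5), lo=5 mid=6 ⇒ [4,10,7,13,8,15,9,14,16,17]
9<15: swap(5,6), lo=6 mid=7 ⇒ [4,10,7,13,8,9,15,14,16,17]
14<15: swap(6,7), lo=7 mid=8 ⇒ [4,10,7,13,8,9,14,15,16,17]
done. lo=7 hi=7; nums=[4,10,7,13,8,9,14,15,16,17]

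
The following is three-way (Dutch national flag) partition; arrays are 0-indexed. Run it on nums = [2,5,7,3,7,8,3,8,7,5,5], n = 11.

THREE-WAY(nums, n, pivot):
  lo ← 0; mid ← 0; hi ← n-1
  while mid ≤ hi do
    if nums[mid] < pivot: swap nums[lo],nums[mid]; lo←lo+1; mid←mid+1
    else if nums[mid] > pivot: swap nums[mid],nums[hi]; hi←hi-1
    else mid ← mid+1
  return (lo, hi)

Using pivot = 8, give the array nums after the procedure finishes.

pivot = 8; lo=0, mid=0, hi=10
nums[mid]=2<8: swap nums[0],nums[0]; lo=1,mid=1 → [2,5,7,3,7,8,3,8,7,5,5]
nums[mid]=5<8: swap nums[1],nums[1]; lo=2,mid=2 → [2,5,7,3,7,8,3,8,7,5,5]
nums[mid]=7<8: swap nums[2],nums[2]; lo=3,mid=3 → [2,5,7,3,7,8,3,8,7,5,5]
nums[mid]=3<8: swap nums[3],nums[3]; lo=4,mid=4 → [2,5,7,3,7,8,3,8,7,5,5]
nums[mid]=7<8: swap nums[4],nums[4]; lo=5,mid=5 → [2,5,7,3,7,8,3,8,7,5,5]
nums[mid]=8=8: mid=6
nums[mid]=3<8: swap nums[5],nums[6]; lo=6,mid=7 → [2,5,7,3,7,3,8,8,7,5,5]
nums[mid]=8=8: mid=8
nums[mid]=7<8: swap nums[6],nums[8]; lo=7,mid=9 → [2,5,7,3,7,3,7,8,8,5,5]
nums[mid]=5<8: swap nums[7],nums[9]; lo=8,mid=10 → [2,5,7,3,7,3,7,5,8,8,5]
nums[mid]=5<8: swap nums[8],nums[10]; lo=9,mid=11 → [2,5,7,3,7,3,7,5,5,8,8]
end: lo=9, hi=10; nums = [2,5,7,3,7,3,7,5,5,8,8]

[2,5,7,3,7,3,7,5,5,8,8]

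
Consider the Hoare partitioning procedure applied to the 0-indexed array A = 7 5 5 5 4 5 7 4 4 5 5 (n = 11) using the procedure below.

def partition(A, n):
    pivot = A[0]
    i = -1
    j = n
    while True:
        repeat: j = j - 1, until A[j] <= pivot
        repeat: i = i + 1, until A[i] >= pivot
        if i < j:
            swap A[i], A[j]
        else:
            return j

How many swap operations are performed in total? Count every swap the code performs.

pivot = A[0] = 7; i = -1, j = 11
j→10 (A[10]=5≤7), i→0 (A[0]=7≥7); i<j, swap → 5 5 5 5 4 5 7 4 4 5 7
j→9 (A[9]=5≤7), i→6 (A[6]=7≥7); i<j, swap → 5 5 5 5 4 5 5 4 4 7 7
j→8, i→9; i≥j, return j=8. A = 5 5 5 5 4 5 5 4 4 7 7

2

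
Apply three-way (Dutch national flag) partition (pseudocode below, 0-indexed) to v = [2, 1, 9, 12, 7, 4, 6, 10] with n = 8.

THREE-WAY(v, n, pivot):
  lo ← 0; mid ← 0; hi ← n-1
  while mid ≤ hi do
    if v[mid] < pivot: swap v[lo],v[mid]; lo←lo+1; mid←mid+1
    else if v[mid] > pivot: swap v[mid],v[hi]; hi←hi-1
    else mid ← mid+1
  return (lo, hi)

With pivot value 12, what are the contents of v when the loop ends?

[2, 1, 9, 7, 4, 6, 10, 12]

pivot = 12; lo=0, mid=0, hi=7
v[mid]=2<12: swap v[0],v[0]; lo=1,mid=1 → [2, 1, 9, 12, 7, 4, 6, 10]
v[mid]=1<12: swap v[1],v[1]; lo=2,mid=2 → [2, 1, 9, 12, 7, 4, 6, 10]
v[mid]=9<12: swap v[2],v[2]; lo=3,mid=3 → [2, 1, 9, 12, 7, 4, 6, 10]
v[mid]=12=12: mid=4
v[mid]=7<12: swap v[3],v[4]; lo=4,mid=5 → [2, 1, 9, 7, 12, 4, 6, 10]
v[mid]=4<12: swap v[4],v[5]; lo=5,mid=6 → [2, 1, 9, 7, 4, 12, 6, 10]
v[mid]=6<12: swap v[5],v[6]; lo=6,mid=7 → [2, 1, 9, 7, 4, 6, 12, 10]
v[mid]=10<12: swap v[6],v[7]; lo=7,mid=8 → [2, 1, 9, 7, 4, 6, 10, 12]
end: lo=7, hi=7; v = [2, 1, 9, 7, 4, 6, 10, 12]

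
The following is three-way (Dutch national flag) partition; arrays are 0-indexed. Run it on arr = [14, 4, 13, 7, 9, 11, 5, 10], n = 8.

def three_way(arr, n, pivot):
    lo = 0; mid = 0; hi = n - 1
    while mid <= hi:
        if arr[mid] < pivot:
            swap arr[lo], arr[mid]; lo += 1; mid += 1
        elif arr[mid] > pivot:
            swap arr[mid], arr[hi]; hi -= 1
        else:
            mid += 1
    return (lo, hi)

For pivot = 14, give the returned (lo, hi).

pivot = 14; lo=0, mid=0, hi=7
arr[mid]=14=14: mid=1
arr[mid]=4<14: swap arr[0],arr[1]; lo=1,mid=2 → [4, 14, 13, 7, 9, 11, 5, 10]
arr[mid]=13<14: swap arr[1],arr[2]; lo=2,mid=3 → [4, 13, 14, 7, 9, 11, 5, 10]
arr[mid]=7<14: swap arr[2],arr[3]; lo=3,mid=4 → [4, 13, 7, 14, 9, 11, 5, 10]
arr[mid]=9<14: swap arr[3],arr[4]; lo=4,mid=5 → [4, 13, 7, 9, 14, 11, 5, 10]
arr[mid]=11<14: swap arr[4],arr[5]; lo=5,mid=6 → [4, 13, 7, 9, 11, 14, 5, 10]
arr[mid]=5<14: swap arr[5],arr[6]; lo=6,mid=7 → [4, 13, 7, 9, 11, 5, 14, 10]
arr[mid]=10<14: swap arr[6],arr[7]; lo=7,mid=8 → [4, 13, 7, 9, 11, 5, 10, 14]
end: lo=7, hi=7; arr = [4, 13, 7, 9, 11, 5, 10, 14]

(7, 7)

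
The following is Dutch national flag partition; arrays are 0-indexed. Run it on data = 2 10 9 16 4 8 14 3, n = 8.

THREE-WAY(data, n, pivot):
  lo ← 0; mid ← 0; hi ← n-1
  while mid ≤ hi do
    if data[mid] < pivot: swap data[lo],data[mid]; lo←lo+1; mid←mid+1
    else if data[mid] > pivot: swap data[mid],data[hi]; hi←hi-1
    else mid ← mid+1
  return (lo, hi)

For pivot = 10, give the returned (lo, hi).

(5, 5)

lo=0 mid=0 hi=7
2<10: swap(0,0), lo=1 mid=1 ⇒ 2 10 9 16 4 8 14 3
10=10: mid=2
9<10: swap(1,2), lo=2 mid=3 ⇒ 2 9 10 16 4 8 14 3
16>10: swap(3,7), hi=6 ⇒ 2 9 10 3 4 8 14 16
3<10: swap(2,3), lo=3 mid=4 ⇒ 2 9 3 10 4 8 14 16
4<10: swap(3,4), lo=4 mid=5 ⇒ 2 9 3 4 10 8 14 16
8<10: swap(4,5), lo=5 mid=6 ⇒ 2 9 3 4 8 10 14 16
14>10: swap(6,6), hi=5 ⇒ 2 9 3 4 8 10 14 16
done. lo=5 hi=5; data=2 9 3 4 8 10 14 16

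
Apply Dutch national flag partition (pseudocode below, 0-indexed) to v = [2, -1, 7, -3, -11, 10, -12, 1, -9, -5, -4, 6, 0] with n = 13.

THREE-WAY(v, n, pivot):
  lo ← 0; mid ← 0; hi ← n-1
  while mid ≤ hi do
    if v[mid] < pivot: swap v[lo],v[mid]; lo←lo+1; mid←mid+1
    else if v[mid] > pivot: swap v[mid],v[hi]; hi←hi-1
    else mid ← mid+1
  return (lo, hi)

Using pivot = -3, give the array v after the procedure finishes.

lo=0 mid=0 hi=12
2>-3: swap(0,12), hi=11 ⇒ [0, -1, 7, -3, -11, 10, -12, 1, -9, -5, -4, 6, 2]
0>-3: swap(0,11), hi=10 ⇒ [6, -1, 7, -3, -11, 10, -12, 1, -9, -5, -4, 0, 2]
6>-3: swap(0,10), hi=9 ⇒ [-4, -1, 7, -3, -11, 10, -12, 1, -9, -5, 6, 0, 2]
-4<-3: swap(0,0), lo=1 mid=1 ⇒ [-4, -1, 7, -3, -11, 10, -12, 1, -9, -5, 6, 0, 2]
-1>-3: swap(1,9), hi=8 ⇒ [-4, -5, 7, -3, -11, 10, -12, 1, -9, -1, 6, 0, 2]
-5<-3: swap(1,1), lo=2 mid=2 ⇒ [-4, -5, 7, -3, -11, 10, -12, 1, -9, -1, 6, 0, 2]
7>-3: swap(2,8), hi=7 ⇒ [-4, -5, -9, -3, -11, 10, -12, 1, 7, -1, 6, 0, 2]
-9<-3: swap(2,2), lo=3 mid=3 ⇒ [-4, -5, -9, -3, -11, 10, -12, 1, 7, -1, 6, 0, 2]
-3=-3: mid=4
-11<-3: swap(3,4), lo=4 mid=5 ⇒ [-4, -5, -9, -11, -3, 10, -12, 1, 7, -1, 6, 0, 2]
10>-3: swap(5,7), hi=6 ⇒ [-4, -5, -9, -11, -3, 1, -12, 10, 7, -1, 6, 0, 2]
1>-3: swap(5,6), hi=5 ⇒ [-4, -5, -9, -11, -3, -12, 1, 10, 7, -1, 6, 0, 2]
-12<-3: swap(4,5), lo=5 mid=6 ⇒ [-4, -5, -9, -11, -12, -3, 1, 10, 7, -1, 6, 0, 2]
done. lo=5 hi=5; v=[-4, -5, -9, -11, -12, -3, 1, 10, 7, -1, 6, 0, 2]

[-4, -5, -9, -11, -12, -3, 1, 10, 7, -1, 6, 0, 2]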